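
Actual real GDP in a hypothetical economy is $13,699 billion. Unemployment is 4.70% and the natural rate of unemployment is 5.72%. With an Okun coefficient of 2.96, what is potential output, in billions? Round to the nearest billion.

Unemployment gap = 4.7 - 5.72 = -1.02 points, so output gap = -2.96 × (-1.02) = 3.0192%.
Since Y = Y* × (1 + gap/100), Y* = 13699/1.030192 ≈ 13298 billion.

$13,298 billion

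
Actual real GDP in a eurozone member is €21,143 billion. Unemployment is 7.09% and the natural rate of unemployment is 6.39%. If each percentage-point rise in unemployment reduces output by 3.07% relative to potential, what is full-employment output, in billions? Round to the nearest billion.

€21,607 billion

Unemployment gap = 7.09 - 6.39 = 0.7 points, so output gap = -3.07 × 0.7 = -2.149%.
Since Y = Y* × (1 + gap/100), Y* = 21143/0.97851 ≈ 21607 billion.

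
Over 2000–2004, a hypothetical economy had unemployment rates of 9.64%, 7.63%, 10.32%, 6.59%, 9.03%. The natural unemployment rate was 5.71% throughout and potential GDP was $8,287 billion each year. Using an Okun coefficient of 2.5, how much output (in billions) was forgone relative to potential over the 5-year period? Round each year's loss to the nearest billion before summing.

$3,037 billion

Year 2000: gap = -2.5 × (9.64 - 5.71) = -9.825%, loss ≈ 8287 × 9.825/100 ≈ 814.
Year 2001: gap = -2.5 × (7.63 - 5.71) = -4.8%, loss ≈ 8287 × 4.8/100 ≈ 398.
Year 2002: gap = -2.5 × (10.32 - 5.71) = -11.525%, loss ≈ 8287 × 11.525/100 ≈ 955.
Year 2003: gap = -2.5 × (6.59 - 5.71) = -2.2%, loss ≈ 8287 × 2.2/100 ≈ 182.
Year 2004: gap = -2.5 × (9.03 - 5.71) = -8.3%, loss ≈ 8287 × 8.3/100 ≈ 688.
Total lost output = 814 + 398 + 955 + 182 + 688 = 3037 billion.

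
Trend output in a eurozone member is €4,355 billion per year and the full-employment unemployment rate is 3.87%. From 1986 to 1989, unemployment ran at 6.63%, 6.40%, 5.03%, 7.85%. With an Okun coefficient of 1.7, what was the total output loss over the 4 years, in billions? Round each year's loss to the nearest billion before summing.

€772 billion

Year 1986: gap = -1.7 × (6.63 - 3.87) = -4.692%, loss ≈ 4355 × 4.692/100 ≈ 204.
Year 1987: gap = -1.7 × (6.4 - 3.87) = -4.301%, loss ≈ 4355 × 4.301/100 ≈ 187.
Year 1988: gap = -1.7 × (5.03 - 3.87) = -1.972%, loss ≈ 4355 × 1.972/100 ≈ 86.
Year 1989: gap = -1.7 × (7.85 - 3.87) = -6.766%, loss ≈ 4355 × 6.766/100 ≈ 295.
Total lost output = 204 + 187 + 86 + 295 = 772 billion.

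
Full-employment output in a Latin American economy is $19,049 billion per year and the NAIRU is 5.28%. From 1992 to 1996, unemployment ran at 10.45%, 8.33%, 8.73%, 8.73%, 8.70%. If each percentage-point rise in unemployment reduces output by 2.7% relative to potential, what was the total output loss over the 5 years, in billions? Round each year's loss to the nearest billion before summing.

$9,535 billion

Year 1992: gap = -2.7 × (10.45 - 5.28) = -13.959%, loss ≈ 19049 × 13.959/100 ≈ 2659.
Year 1993: gap = -2.7 × (8.33 - 5.28) = -8.235%, loss ≈ 19049 × 8.235/100 ≈ 1569.
Year 1994: gap = -2.7 × (8.73 - 5.28) = -9.315%, loss ≈ 19049 × 9.315/100 ≈ 1774.
Year 1995: gap = -2.7 × (8.73 - 5.28) = -9.315%, loss ≈ 19049 × 9.315/100 ≈ 1774.
Year 1996: gap = -2.7 × (8.7 - 5.28) = -9.234%, loss ≈ 19049 × 9.234/100 ≈ 1759.
Total lost output = 2659 + 1569 + 1774 + 1774 + 1759 = 9535 billion.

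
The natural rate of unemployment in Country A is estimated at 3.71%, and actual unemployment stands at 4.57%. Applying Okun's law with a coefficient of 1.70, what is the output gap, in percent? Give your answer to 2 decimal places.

The unemployment gap is 4.57 - 3.71 = 0.86 percentage points.
Okun's law gives an output gap of -1.7 × 0.86 = -1.462%, i.e. 1.46% below potential.

-1.46%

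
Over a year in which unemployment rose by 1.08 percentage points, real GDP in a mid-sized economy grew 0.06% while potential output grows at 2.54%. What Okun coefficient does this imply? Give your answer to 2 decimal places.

β ≈ 2.30

Growth form: g_Y = g_Y* - β × Δu, so β = (g_Y* - g_Y)/Δu.
β = (2.54 - 0.06)/1.08 = 2.48/1.08 = 2.30.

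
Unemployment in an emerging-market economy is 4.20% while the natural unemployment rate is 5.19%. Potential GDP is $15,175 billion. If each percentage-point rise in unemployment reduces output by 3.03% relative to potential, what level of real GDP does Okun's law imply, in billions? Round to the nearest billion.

Unemployment gap = 4.2 - 5.19 = -0.99 points, so the output gap is -3.03 × (-0.99) = 2.9997%.
Actual GDP = 15175 × (1 + 2.9997/100) = 15175 × 1.029997 ≈ 15630 billion.

$15,630 billion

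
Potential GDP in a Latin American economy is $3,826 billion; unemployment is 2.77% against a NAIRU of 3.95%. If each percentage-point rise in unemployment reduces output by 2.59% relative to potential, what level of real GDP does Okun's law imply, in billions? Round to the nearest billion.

Unemployment gap = 2.77 - 3.95 = -1.18 points, so the output gap is -2.59 × (-1.18) = 3.0562%.
Actual GDP = 3826 × (1 + 3.0562/100) = 3826 × 1.030562 ≈ 3943 billion.

$3,943 billion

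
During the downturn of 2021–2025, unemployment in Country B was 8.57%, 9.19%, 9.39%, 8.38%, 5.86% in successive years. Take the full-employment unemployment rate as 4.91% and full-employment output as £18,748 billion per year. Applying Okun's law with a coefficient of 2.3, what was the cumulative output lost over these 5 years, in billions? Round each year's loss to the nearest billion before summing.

£7,262 billion

Year 2021: gap = -2.3 × (8.57 - 4.91) = -8.418%, loss ≈ 18748 × 8.418/100 ≈ 1578.
Year 2022: gap = -2.3 × (9.19 - 4.91) = -9.844%, loss ≈ 18748 × 9.844/100 ≈ 1846.
Year 2023: gap = -2.3 × (9.39 - 4.91) = -10.304%, loss ≈ 18748 × 10.304/100 ≈ 1932.
Year 2024: gap = -2.3 × (8.38 - 4.91) = -7.981%, loss ≈ 18748 × 7.981/100 ≈ 1496.
Year 2025: gap = -2.3 × (5.86 - 4.91) = -2.185%, loss ≈ 18748 × 2.185/100 ≈ 410.
Total lost output = 1578 + 1846 + 1932 + 1496 + 410 = 7262 billion.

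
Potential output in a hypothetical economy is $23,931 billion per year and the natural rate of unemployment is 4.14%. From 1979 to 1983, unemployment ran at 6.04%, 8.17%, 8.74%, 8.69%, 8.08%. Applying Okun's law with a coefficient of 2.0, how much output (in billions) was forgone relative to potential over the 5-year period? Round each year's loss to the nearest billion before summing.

Year 1979: gap = -2.0 × (6.04 - 4.14) = -3.8%, loss ≈ 23931 × 3.8/100 ≈ 909.
Year 1980: gap = -2.0 × (8.17 - 4.14) = -8.06%, loss ≈ 23931 × 8.06/100 ≈ 1929.
Year 1981: gap = -2.0 × (8.74 - 4.14) = -9.2%, loss ≈ 23931 × 9.2/100 ≈ 2202.
Year 1982: gap = -2.0 × (8.69 - 4.14) = -9.1%, loss ≈ 23931 × 9.1/100 ≈ 2178.
Year 1983: gap = -2.0 × (8.08 - 4.14) = -7.88%, loss ≈ 23931 × 7.88/100 ≈ 1886.
Total lost output = 909 + 1929 + 2202 + 2178 + 1886 = 9104 billion.

$9,104 billion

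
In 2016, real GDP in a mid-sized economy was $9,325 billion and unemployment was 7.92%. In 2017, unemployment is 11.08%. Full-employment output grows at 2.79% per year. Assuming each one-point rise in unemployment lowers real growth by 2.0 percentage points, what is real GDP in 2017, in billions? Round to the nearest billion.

$8,996 billion

Δu = 11.08 - 7.92 = 3.16 points.
Okun's law (growth form): g_Y = g_Y* - β × Δu = 2.79 - 2.0 × (3.16) = 2.79 - 6.32 = -3.53%.
Real GDP in the next year = 9325 × (1 - 3.53/100) = 9325 × 0.9647 ≈ 8996 billion.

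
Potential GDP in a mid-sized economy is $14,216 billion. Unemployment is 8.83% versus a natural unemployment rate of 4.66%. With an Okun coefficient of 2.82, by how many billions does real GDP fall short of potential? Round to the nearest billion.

$1,672 billion

Output gap = -2.82 × (8.83 - 4.66) = -2.82 × 4.17 = -11.7594%.
Actual GDP ≈ 14216 × 0.882406 ≈ 12544 billion, so the shortfall is 14216 - 12544 = 1672 billion.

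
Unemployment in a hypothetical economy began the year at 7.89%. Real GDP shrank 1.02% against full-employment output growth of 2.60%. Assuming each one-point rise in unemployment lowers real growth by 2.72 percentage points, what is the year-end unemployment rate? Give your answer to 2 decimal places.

Growth-rate Okun's law: g_Y = g_Y* - β × Δu, so Δu = (g_Y* - g_Y)/β.
Δu = (2.6 + 1.02)/2.72 = 3.62/2.72 = 1.33 percentage points.
Year-end unemployment = 7.89 + 1.33 = 9.22%.

9.22%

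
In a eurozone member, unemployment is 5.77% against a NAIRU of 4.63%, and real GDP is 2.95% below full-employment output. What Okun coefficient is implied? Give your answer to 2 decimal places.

β ≈ 2.59

Okun's law: output gap = -β × (u - u*).
-2.95 = -β × (5.77 - 4.63) = -β × 1.14, so β = 2.95/1.14 = 2.59.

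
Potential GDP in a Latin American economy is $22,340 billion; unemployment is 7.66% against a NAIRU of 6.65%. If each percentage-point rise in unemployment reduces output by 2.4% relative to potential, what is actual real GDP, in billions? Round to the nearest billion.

Unemployment gap = 7.66 - 6.65 = 1.01 points, so the output gap is -2.4 × 1.01 = -2.424%.
Actual GDP = 22340 × (1 - 2.424/100) = 22340 × 0.97576 ≈ 21798 billion.

$21,798 billion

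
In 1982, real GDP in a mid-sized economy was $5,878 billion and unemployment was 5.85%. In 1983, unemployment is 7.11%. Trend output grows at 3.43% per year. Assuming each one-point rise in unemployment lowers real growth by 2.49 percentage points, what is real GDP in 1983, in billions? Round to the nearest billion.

Δu = 7.11 - 5.85 = 1.26 points.
Okun's law (growth form): g_Y = g_Y* - β × Δu = 3.43 - 2.49 × (1.26) = 3.43 - 3.1374 = 0.2926%.
Real GDP in the next year = 5878 × (1 + 0.2926/100) = 5878 × 1.002926 ≈ 5895 billion.

$5,895 billion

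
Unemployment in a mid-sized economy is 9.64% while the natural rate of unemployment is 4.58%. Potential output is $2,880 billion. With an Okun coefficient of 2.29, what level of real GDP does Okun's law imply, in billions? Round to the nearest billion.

Unemployment gap = 9.64 - 4.58 = 5.06 points, so the output gap is -2.29 × 5.06 = -11.5874%.
Actual GDP = 2880 × (1 - 11.5874/100) = 2880 × 0.884126 ≈ 2546 billion.

$2,546 billion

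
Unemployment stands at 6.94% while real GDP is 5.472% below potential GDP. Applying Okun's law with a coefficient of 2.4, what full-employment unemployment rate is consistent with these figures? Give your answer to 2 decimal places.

From Okun's law, u - u* = -(output gap)/β = -(-5.472)/2.4 = 2.28 points.
So u* = 6.94 - 2.28 = 4.66%.

4.66%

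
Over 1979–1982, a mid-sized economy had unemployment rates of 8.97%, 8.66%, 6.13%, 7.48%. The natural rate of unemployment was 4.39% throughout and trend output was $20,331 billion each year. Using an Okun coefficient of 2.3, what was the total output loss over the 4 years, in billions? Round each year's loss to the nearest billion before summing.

$6,398 billion

Year 1979: gap = -2.3 × (8.97 - 4.39) = -10.534%, loss ≈ 20331 × 10.534/100 ≈ 2142.
Year 1980: gap = -2.3 × (8.66 - 4.39) = -9.821%, loss ≈ 20331 × 9.821/100 ≈ 1997.
Year 1981: gap = -2.3 × (6.13 - 4.39) = -4.002%, loss ≈ 20331 × 4.002/100 ≈ 814.
Year 1982: gap = -2.3 × (7.48 - 4.39) = -7.107%, loss ≈ 20331 × 7.107/100 ≈ 1445.
Total lost output = 2142 + 1997 + 814 + 1445 = 6398 billion.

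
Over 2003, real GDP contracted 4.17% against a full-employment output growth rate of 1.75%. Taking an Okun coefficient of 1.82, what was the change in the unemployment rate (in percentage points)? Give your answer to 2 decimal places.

Growth-rate Okun's law: g_Y = g_Y* - β × Δu, so Δu = (g_Y* - g_Y)/β.
Δu = (1.75 + 4.17)/1.82 = 5.92/1.82 = 3.25 percentage points.

3.25 percentage points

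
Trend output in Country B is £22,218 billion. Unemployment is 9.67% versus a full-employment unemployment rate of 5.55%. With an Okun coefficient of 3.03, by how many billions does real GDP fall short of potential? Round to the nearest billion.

£2,774 billion

Output gap = -3.03 × (9.67 - 5.55) = -3.03 × 4.12 = -12.4836%.
Actual GDP ≈ 22218 × 0.875164 ≈ 19444 billion, so the shortfall is 22218 - 19444 = 2774 billion.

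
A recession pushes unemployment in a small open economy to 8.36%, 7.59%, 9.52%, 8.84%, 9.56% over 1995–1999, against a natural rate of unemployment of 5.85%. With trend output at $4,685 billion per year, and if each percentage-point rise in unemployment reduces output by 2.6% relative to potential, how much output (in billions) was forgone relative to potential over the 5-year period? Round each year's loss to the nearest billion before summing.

$1,781 billion

Year 1995: gap = -2.6 × (8.36 - 5.85) = -6.526%, loss ≈ 4685 × 6.526/100 ≈ 306.
Year 1996: gap = -2.6 × (7.59 - 5.85) = -4.524%, loss ≈ 4685 × 4.524/100 ≈ 212.
Year 1997: gap = -2.6 × (9.52 - 5.85) = -9.542%, loss ≈ 4685 × 9.542/100 ≈ 447.
Year 1998: gap = -2.6 × (8.84 - 5.85) = -7.774%, loss ≈ 4685 × 7.774/100 ≈ 364.
Year 1999: gap = -2.6 × (9.56 - 5.85) = -9.646%, loss ≈ 4685 × 9.646/100 ≈ 452.
Total lost output = 306 + 212 + 447 + 364 + 452 = 1781 billion.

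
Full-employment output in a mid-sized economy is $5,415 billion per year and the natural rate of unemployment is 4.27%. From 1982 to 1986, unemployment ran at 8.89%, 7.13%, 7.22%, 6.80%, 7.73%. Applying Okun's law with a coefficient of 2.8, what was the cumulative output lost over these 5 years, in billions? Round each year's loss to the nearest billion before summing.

$2,490 billion

Year 1982: gap = -2.8 × (8.89 - 4.27) = -12.936%, loss ≈ 5415 × 12.936/100 ≈ 700.
Year 1983: gap = -2.8 × (7.13 - 4.27) = -8.008%, loss ≈ 5415 × 8.008/100 ≈ 434.
Year 1984: gap = -2.8 × (7.22 - 4.27) = -8.26%, loss ≈ 5415 × 8.26/100 ≈ 447.
Year 1985: gap = -2.8 × (6.8 - 4.27) = -7.084%, loss ≈ 5415 × 7.084/100 ≈ 384.
Year 1986: gap = -2.8 × (7.73 - 4.27) = -9.688%, loss ≈ 5415 × 9.688/100 ≈ 525.
Total lost output = 700 + 434 + 447 + 384 + 525 = 2490 billion.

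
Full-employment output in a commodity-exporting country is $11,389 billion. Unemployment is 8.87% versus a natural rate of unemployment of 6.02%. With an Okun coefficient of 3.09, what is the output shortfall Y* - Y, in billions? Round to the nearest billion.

$1,003 billion

Output gap = -3.09 × (8.87 - 6.02) = -3.09 × 2.85 = -8.8065%.
Actual GDP ≈ 11389 × 0.911935 ≈ 10386 billion, so the shortfall is 11389 - 10386 = 1003 billion.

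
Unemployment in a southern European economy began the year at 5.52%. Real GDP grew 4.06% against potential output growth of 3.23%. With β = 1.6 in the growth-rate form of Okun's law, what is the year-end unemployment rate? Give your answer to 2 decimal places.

Growth-rate Okun's law: g_Y = g_Y* - β × Δu, so Δu = (g_Y* - g_Y)/β.
Δu = (3.23 - 4.06)/1.6 = -0.83/1.6 = -0.52 percentage points.
Year-end unemployment = 5.52 - 0.52 = 5.00%.

5.00%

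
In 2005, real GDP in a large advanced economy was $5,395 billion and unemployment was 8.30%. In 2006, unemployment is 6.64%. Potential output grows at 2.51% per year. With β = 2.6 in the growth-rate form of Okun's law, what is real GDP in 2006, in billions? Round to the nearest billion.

$5,763 billion

Δu = 6.64 - 8.3 = -1.66 points.
Okun's law (growth form): g_Y = g_Y* - β × Δu = 2.51 - 2.6 × (-1.66) = 2.51 + 4.316 = 6.826%.
Real GDP in the next year = 5395 × (1 + 6.826/100) = 5395 × 1.06826 ≈ 5763 billion.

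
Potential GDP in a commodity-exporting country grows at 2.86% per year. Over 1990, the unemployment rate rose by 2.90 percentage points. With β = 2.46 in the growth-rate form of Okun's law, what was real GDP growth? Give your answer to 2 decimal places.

Growth-rate Okun's law: g_Y = g_Y* - β × Δu.
g_Y = 2.86 - 2.46 × (2.90) = 2.86 - 7.134 = -4.274%, i.e. -4.27% to 2 d.p.

-4.27%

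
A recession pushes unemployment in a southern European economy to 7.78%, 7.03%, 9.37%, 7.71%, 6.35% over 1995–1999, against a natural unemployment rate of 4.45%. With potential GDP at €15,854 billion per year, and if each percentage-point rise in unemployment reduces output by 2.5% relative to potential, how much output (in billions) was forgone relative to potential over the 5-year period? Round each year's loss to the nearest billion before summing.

Year 1995: gap = -2.5 × (7.78 - 4.45) = -8.325%, loss ≈ 15854 × 8.325/100 ≈ 1320.
Year 1996: gap = -2.5 × (7.03 - 4.45) = -6.45%, loss ≈ 15854 × 6.45/100 ≈ 1023.
Year 1997: gap = -2.5 × (9.37 - 4.45) = -12.3%, loss ≈ 15854 × 12.3/100 ≈ 1950.
Year 1998: gap = -2.5 × (7.71 - 4.45) = -8.15%, loss ≈ 15854 × 8.15/100 ≈ 1292.
Year 1999: gap = -2.5 × (6.35 - 4.45) = -4.75%, loss ≈ 15854 × 4.75/100 ≈ 753.
Total lost output = 1320 + 1023 + 1950 + 1292 + 753 = 6338 billion.

€6,338 billion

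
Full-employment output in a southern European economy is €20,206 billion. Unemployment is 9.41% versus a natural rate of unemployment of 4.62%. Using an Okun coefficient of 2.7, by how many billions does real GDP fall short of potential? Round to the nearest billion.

Output gap = -2.7 × (9.41 - 4.62) = -2.7 × 4.79 = -12.933%.
Actual GDP ≈ 20206 × 0.87067 ≈ 17593 billion, so the shortfall is 20206 - 17593 = 2613 billion.

€2,613 billion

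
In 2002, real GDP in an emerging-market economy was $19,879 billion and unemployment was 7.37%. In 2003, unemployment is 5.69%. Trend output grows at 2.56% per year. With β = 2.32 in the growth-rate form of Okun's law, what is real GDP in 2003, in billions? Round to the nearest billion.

$21,163 billion

Δu = 5.69 - 7.37 = -1.68 points.
Okun's law (growth form): g_Y = g_Y* - β × Δu = 2.56 - 2.32 × (-1.68) = 2.56 + 3.8976 = 6.4576%.
Real GDP in the next year = 19879 × (1 + 6.4576/100) = 19879 × 1.064576 ≈ 21163 billion.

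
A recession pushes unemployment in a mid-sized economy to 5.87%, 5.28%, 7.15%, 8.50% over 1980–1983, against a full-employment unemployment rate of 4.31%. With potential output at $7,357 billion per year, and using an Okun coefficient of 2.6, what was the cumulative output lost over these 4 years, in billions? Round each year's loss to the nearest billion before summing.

$1,828 billion

Year 1980: gap = -2.6 × (5.87 - 4.31) = -4.056%, loss ≈ 7357 × 4.056/100 ≈ 298.
Year 1981: gap = -2.6 × (5.28 - 4.31) = -2.522%, loss ≈ 7357 × 2.522/100 ≈ 186.
Year 1982: gap = -2.6 × (7.15 - 4.31) = -7.384%, loss ≈ 7357 × 7.384/100 ≈ 543.
Year 1983: gap = -2.6 × (8.5 - 4.31) = -10.894%, loss ≈ 7357 × 10.894/100 ≈ 801.
Total lost output = 298 + 186 + 543 + 801 = 1828 billion.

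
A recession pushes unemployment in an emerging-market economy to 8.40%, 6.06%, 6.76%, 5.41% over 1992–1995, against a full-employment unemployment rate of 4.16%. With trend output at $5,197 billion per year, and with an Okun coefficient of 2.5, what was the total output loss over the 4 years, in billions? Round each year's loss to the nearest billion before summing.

Year 1992: gap = -2.5 × (8.4 - 4.16) = -10.6%, loss ≈ 5197 × 10.6/100 ≈ 551.
Year 1993: gap = -2.5 × (6.06 - 4.16) = -4.75%, loss ≈ 5197 × 4.75/100 ≈ 247.
Year 1994: gap = -2.5 × (6.76 - 4.16) = -6.5%, loss ≈ 5197 × 6.5/100 ≈ 338.
Year 1995: gap = -2.5 × (5.41 - 4.16) = -3.125%, loss ≈ 5197 × 3.125/100 ≈ 162.
Total lost output = 551 + 247 + 338 + 162 = 1298 billion.

$1,298 billion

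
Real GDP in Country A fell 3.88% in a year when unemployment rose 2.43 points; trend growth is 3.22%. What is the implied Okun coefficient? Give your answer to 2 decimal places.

β ≈ 2.92

Growth form: g_Y = g_Y* - β × Δu, so β = (g_Y* - g_Y)/Δu.
β = (3.22 + 3.88)/2.43 = 7.1/2.43 = 2.92.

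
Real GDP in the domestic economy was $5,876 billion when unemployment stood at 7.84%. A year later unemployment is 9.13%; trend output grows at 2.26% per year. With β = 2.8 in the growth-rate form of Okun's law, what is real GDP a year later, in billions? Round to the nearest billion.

$5,797 billion

Δu = 9.13 - 7.84 = 1.29 points.
Okun's law (growth form): g_Y = g_Y* - β × Δu = 2.26 - 2.8 × (1.29) = 2.26 - 3.612 = -1.352%.
Real GDP in the next year = 5876 × (1 - 1.352/100) = 5876 × 0.98648 ≈ 5797 billion.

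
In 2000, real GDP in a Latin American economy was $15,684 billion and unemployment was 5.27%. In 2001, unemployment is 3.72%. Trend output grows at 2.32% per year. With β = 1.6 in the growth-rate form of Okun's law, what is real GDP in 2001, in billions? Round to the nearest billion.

$16,437 billion

Δu = 3.72 - 5.27 = -1.55 points.
Okun's law (growth form): g_Y = g_Y* - β × Δu = 2.32 - 1.6 × (-1.55) = 2.32 + 2.48 = 4.8%.
Real GDP in the next year = 15684 × (1 + 4.8/100) = 15684 × 1.048 ≈ 16437 billion.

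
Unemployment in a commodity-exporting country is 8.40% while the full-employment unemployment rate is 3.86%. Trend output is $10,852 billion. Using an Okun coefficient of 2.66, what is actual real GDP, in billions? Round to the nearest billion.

$9,541 billion

Unemployment gap = 8.4 - 3.86 = 4.54 points, so the output gap is -2.66 × 4.54 = -12.0764%.
Actual GDP = 10852 × (1 - 12.0764/100) = 10852 × 0.879236 ≈ 9541 billion.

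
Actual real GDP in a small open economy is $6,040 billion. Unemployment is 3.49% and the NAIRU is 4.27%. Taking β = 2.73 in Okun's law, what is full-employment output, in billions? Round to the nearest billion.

Unemployment gap = 3.49 - 4.27 = -0.78 points, so output gap = -2.73 × (-0.78) = 2.1294%.
Since Y = Y* × (1 + gap/100), Y* = 6040/1.021294 ≈ 5914 billion.

$5,914 billion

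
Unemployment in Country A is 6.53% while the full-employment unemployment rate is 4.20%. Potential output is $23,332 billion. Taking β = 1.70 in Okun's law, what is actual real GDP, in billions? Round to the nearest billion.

$22,408 billion

Unemployment gap = 6.53 - 4.2 = 2.33 points, so the output gap is -1.7 × 2.33 = -3.961%.
Actual GDP = 23332 × (1 - 3.961/100) = 23332 × 0.96039 ≈ 22408 billion.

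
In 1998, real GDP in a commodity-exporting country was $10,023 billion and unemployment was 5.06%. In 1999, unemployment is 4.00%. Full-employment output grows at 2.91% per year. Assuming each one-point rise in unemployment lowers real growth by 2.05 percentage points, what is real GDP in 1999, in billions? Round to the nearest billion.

Δu = 4 - 5.06 = -1.06 points.
Okun's law (growth form): g_Y = g_Y* - β × Δu = 2.91 - 2.05 × (-1.06) = 2.91 + 2.173 = 5.083%.
Real GDP in the next year = 10023 × (1 + 5.083/100) = 10023 × 1.05083 ≈ 10532 billion.

$10,532 billion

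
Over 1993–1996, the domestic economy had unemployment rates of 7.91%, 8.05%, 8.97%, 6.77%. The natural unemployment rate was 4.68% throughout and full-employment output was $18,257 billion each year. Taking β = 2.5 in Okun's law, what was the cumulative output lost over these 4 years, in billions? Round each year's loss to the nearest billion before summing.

Year 1993: gap = -2.5 × (7.91 - 4.68) = -8.075%, loss ≈ 18257 × 8.075/100 ≈ 1474.
Year 1994: gap = -2.5 × (8.05 - 4.68) = -8.425%, loss ≈ 18257 × 8.425/100 ≈ 1538.
Year 1995: gap = -2.5 × (8.97 - 4.68) = -10.725%, loss ≈ 18257 × 10.725/100 ≈ 1958.
Year 1996: gap = -2.5 × (6.77 - 4.68) = -5.225%, loss ≈ 18257 × 5.225/100 ≈ 954.
Total lost output = 1474 + 1538 + 1958 + 954 = 5924 billion.

$5,924 billion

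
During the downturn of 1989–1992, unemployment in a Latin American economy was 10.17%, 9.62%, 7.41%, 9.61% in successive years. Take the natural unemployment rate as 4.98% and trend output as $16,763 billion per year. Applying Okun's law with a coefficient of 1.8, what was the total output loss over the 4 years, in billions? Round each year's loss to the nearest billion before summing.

$5,096 billion

Year 1989: gap = -1.8 × (10.17 - 4.98) = -9.342%, loss ≈ 16763 × 9.342/100 ≈ 1566.
Year 1990: gap = -1.8 × (9.62 - 4.98) = -8.352%, loss ≈ 16763 × 8.352/100 ≈ 1400.
Year 1991: gap = -1.8 × (7.41 - 4.98) = -4.374%, loss ≈ 16763 × 4.374/100 ≈ 733.
Year 1992: gap = -1.8 × (9.61 - 4.98) = -8.334%, loss ≈ 16763 × 8.334/100 ≈ 1397.
Total lost output = 1566 + 1400 + 733 + 1397 = 5096 billion.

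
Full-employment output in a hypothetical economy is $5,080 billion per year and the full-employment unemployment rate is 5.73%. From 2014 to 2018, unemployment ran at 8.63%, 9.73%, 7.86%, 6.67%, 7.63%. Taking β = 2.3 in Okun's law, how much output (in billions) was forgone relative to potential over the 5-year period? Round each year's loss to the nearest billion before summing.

$1,387 billion

Year 2014: gap = -2.3 × (8.63 - 5.73) = -6.67%, loss ≈ 5080 × 6.67/100 ≈ 339.
Year 2015: gap = -2.3 × (9.73 - 5.73) = -9.2%, loss ≈ 5080 × 9.2/100 ≈ 467.
Year 2016: gap = -2.3 × (7.86 - 5.73) = -4.899%, loss ≈ 5080 × 4.899/100 ≈ 249.
Year 2017: gap = -2.3 × (6.67 - 5.73) = -2.162%, loss ≈ 5080 × 2.162/100 ≈ 110.
Year 2018: gap = -2.3 × (7.63 - 5.73) = -4.37%, loss ≈ 5080 × 4.37/100 ≈ 222.
Total lost output = 339 + 467 + 249 + 110 + 222 = 1387 billion.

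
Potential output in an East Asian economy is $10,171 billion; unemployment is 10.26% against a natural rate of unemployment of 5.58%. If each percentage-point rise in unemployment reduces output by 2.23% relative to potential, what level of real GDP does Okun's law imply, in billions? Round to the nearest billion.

Unemployment gap = 10.26 - 5.58 = 4.68 points, so the output gap is -2.23 × 4.68 = -10.4364%.
Actual GDP = 10171 × (1 - 10.4364/100) = 10171 × 0.895636 ≈ 9110 billion.

$9,110 billion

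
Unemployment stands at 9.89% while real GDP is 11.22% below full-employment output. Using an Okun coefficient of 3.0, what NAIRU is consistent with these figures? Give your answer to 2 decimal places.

6.15%

From Okun's law, u - u* = -(output gap)/β = -(-11.22)/3.0 = 3.74 points.
So u* = 9.89 - 3.74 = 6.15%.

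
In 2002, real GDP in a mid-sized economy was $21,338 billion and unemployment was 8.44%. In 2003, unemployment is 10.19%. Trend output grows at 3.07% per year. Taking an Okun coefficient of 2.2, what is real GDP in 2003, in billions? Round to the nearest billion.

$21,172 billion

Δu = 10.19 - 8.44 = 1.75 points.
Okun's law (growth form): g_Y = g_Y* - β × Δu = 3.07 - 2.2 × (1.75) = 3.07 - 3.85 = -0.78%.
Real GDP in the next year = 21338 × (1 - 0.78/100) = 21338 × 0.9922 ≈ 21172 billion.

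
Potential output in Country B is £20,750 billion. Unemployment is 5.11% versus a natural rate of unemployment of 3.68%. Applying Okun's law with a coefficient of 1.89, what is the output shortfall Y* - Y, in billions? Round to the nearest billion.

Output gap = -1.89 × (5.11 - 3.68) = -1.89 × 1.43 = -2.7027%.
Actual GDP ≈ 20750 × 0.972973 ≈ 20189 billion, so the shortfall is 20750 - 20189 = 561 billion.

£561 billion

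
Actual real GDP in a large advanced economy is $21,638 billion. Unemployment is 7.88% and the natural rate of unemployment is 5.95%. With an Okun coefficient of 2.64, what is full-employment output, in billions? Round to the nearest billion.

Unemployment gap = 7.88 - 5.95 = 1.93 points, so output gap = -2.64 × 1.93 = -5.0952%.
Since Y = Y* × (1 + gap/100), Y* = 21638/0.949048 ≈ 22800 billion.

$22,800 billion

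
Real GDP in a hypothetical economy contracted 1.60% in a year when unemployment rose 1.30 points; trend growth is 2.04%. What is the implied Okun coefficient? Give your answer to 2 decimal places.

Growth form: g_Y = g_Y* - β × Δu, so β = (g_Y* - g_Y)/Δu.
β = (2.04 + 1.6)/1.30 = 3.64/1.30 = 2.80.

β ≈ 2.80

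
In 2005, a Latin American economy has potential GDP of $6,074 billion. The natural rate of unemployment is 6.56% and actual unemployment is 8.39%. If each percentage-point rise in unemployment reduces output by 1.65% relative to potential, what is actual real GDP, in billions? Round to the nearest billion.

Unemployment gap = 8.39 - 6.56 = 1.83 points, so the output gap is -1.65 × 1.83 = -3.0195%.
Actual GDP = 6074 × (1 - 3.0195/100) = 6074 × 0.969805 ≈ 5891 billion.

$5,891 billion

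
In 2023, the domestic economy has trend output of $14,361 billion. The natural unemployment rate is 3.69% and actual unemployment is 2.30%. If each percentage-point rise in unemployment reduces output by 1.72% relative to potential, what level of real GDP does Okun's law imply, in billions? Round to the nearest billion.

$14,704 billion

Unemployment gap = 2.3 - 3.69 = -1.39 points, so the output gap is -1.72 × (-1.39) = 2.3908%.
Actual GDP = 14361 × (1 + 2.3908/100) = 14361 × 1.023908 ≈ 14704 billion.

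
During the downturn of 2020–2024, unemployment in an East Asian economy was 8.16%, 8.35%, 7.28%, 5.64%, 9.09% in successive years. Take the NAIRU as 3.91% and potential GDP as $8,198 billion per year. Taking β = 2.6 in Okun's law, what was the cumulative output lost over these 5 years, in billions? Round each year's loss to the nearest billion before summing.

Year 2020: gap = -2.6 × (8.16 - 3.91) = -11.05%, loss ≈ 8198 × 11.05/100 ≈ 906.
Year 2021: gap = -2.6 × (8.35 - 3.91) = -11.544%, loss ≈ 8198 × 11.544/100 ≈ 946.
Year 2022: gap = -2.6 × (7.28 - 3.91) = -8.762%, loss ≈ 8198 × 8.762/100 ≈ 718.
Year 2023: gap = -2.6 × (5.64 - 3.91) = -4.498%, loss ≈ 8198 × 4.498/100 ≈ 369.
Year 2024: gap = -2.6 × (9.09 - 3.91) = -13.468%, loss ≈ 8198 × 13.468/100 ≈ 1104.
Total lost output = 906 + 946 + 718 + 369 + 1104 = 4043 billion.

$4,043 billion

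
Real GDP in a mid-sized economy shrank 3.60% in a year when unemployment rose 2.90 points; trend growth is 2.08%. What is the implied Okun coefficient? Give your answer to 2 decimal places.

Growth form: g_Y = g_Y* - β × Δu, so β = (g_Y* - g_Y)/Δu.
β = (2.08 + 3.6)/2.90 = 5.68/2.90 = 1.96.

β ≈ 1.96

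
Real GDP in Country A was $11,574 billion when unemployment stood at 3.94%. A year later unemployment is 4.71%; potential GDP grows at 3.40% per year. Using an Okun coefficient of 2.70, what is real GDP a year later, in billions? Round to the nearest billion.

$11,727 billion

Δu = 4.71 - 3.94 = 0.77 points.
Okun's law (growth form): g_Y = g_Y* - β × Δu = 3.40 - 2.70 × (0.77) = 3.4 - 2.079 = 1.321%.
Real GDP in the next year = 11574 × (1 + 1.321/100) = 11574 × 1.01321 ≈ 11727 billion.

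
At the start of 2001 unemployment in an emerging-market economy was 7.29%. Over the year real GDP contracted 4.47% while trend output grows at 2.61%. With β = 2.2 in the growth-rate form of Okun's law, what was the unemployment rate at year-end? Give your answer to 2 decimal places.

10.51%

Growth-rate Okun's law: g_Y = g_Y* - β × Δu, so Δu = (g_Y* - g_Y)/β.
Δu = (2.61 + 4.47)/2.2 = 7.08/2.2 = 3.22 percentage points.
Year-end unemployment = 7.29 + 3.22 = 10.51%.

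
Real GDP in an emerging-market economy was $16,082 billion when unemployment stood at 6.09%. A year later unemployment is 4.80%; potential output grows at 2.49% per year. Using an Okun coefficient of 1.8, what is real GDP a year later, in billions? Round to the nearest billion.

$16,856 billion

Δu = 4.8 - 6.09 = -1.29 points.
Okun's law (growth form): g_Y = g_Y* - β × Δu = 2.49 - 1.8 × (-1.29) = 2.49 + 2.322 = 4.812%.
Real GDP in the next year = 16082 × (1 + 4.812/100) = 16082 × 1.04812 ≈ 16856 billion.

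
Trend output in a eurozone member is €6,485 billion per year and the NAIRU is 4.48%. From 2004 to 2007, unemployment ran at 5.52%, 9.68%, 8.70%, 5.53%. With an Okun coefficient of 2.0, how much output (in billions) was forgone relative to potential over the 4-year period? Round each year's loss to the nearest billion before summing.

Year 2004: gap = -2.0 × (5.52 - 4.48) = -2.08%, loss ≈ 6485 × 2.08/100 ≈ 135.
Year 2005: gap = -2.0 × (9.68 - 4.48) = -10.4%, loss ≈ 6485 × 10.4/100 ≈ 674.
Year 2006: gap = -2.0 × (8.7 - 4.48) = -8.44%, loss ≈ 6485 × 8.44/100 ≈ 547.
Year 2007: gap = -2.0 × (5.53 - 4.48) = -2.1%, loss ≈ 6485 × 2.1/100 ≈ 136.
Total lost output = 135 + 674 + 547 + 136 = 1492 billion.

€1,492 billion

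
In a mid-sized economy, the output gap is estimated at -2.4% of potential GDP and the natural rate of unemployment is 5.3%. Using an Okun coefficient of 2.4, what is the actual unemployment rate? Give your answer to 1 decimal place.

From Okun's law, u - u* = -(output gap)/β = -(-2.4)/2.4 = 1 point.
So u = 5.3 + 1 = 6.3%.

6.3%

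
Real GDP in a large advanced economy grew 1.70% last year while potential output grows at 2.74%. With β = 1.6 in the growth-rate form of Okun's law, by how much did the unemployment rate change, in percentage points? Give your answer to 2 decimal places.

0.65 percentage points

Growth-rate Okun's law: g_Y = g_Y* - β × Δu, so Δu = (g_Y* - g_Y)/β.
Δu = (2.74 - 1.7)/1.6 = 1.04/1.6 = 0.65 percentage points.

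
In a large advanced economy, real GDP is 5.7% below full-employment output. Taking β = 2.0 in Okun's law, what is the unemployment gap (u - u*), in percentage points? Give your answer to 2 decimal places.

Okun's law: output gap = -β × (u - u*), so u - u* = -(output gap)/β.
u - u* = -(-5.7)/2.0 = 2.85 percentage points.

2.85 percentage points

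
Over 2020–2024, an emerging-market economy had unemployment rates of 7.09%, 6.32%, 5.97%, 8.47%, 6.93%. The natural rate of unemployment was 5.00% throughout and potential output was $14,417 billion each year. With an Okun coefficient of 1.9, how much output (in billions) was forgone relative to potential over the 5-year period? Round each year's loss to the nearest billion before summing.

$2,680 billion

Year 2020: gap = -1.9 × (7.09 - 5) = -3.971%, loss ≈ 14417 × 3.971/100 ≈ 572.
Year 2021: gap = -1.9 × (6.32 - 5) = -2.508%, loss ≈ 14417 × 2.508/100 ≈ 362.
Year 2022: gap = -1.9 × (5.97 - 5) = -1.843%, loss ≈ 14417 × 1.843/100 ≈ 266.
Year 2023: gap = -1.9 × (8.47 - 5) = -6.593%, loss ≈ 14417 × 6.593/100 ≈ 951.
Year 2024: gap = -1.9 × (6.93 - 5) = -3.667%, loss ≈ 14417 × 3.667/100 ≈ 529.
Total lost output = 572 + 362 + 266 + 951 + 529 = 2680 billion.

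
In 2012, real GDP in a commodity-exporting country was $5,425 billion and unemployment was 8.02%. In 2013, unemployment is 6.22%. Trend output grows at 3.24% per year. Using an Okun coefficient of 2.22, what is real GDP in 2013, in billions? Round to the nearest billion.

$5,818 billion

Δu = 6.22 - 8.02 = -1.8 points.
Okun's law (growth form): g_Y = g_Y* - β × Δu = 3.24 - 2.22 × (-1.80) = 3.24 + 3.996 = 7.236%.
Real GDP in the next year = 5425 × (1 + 7.236/100) = 5425 × 1.07236 ≈ 5818 billion.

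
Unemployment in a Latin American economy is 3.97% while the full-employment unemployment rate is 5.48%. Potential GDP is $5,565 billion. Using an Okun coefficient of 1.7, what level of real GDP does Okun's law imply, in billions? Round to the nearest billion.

$5,708 billion

Unemployment gap = 3.97 - 5.48 = -1.51 points, so the output gap is -1.7 × (-1.51) = 2.567%.
Actual GDP = 5565 × (1 + 2.567/100) = 5565 × 1.02567 ≈ 5708 billion.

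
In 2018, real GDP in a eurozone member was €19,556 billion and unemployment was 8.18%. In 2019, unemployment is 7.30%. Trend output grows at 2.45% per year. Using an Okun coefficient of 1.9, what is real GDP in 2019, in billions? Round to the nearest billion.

Δu = 7.3 - 8.18 = -0.88 points.
Okun's law (growth form): g_Y = g_Y* - β × Δu = 2.45 - 1.9 × (-0.88) = 2.45 + 1.672 = 4.122%.
Real GDP in the next year = 19556 × (1 + 4.122/100) = 19556 × 1.04122 ≈ 20362 billion.

€20,362 billion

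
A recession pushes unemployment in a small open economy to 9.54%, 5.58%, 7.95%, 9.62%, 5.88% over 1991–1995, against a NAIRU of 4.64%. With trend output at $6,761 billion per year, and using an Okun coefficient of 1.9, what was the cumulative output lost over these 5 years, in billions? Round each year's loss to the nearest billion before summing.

$1,974 billion

Year 1991: gap = -1.9 × (9.54 - 4.64) = -9.31%, loss ≈ 6761 × 9.31/100 ≈ 629.
Year 1992: gap = -1.9 × (5.58 - 4.64) = -1.786%, loss ≈ 6761 × 1.786/100 ≈ 121.
Year 1993: gap = -1.9 × (7.95 - 4.64) = -6.289%, loss ≈ 6761 × 6.289/100 ≈ 425.
Year 1994: gap = -1.9 × (9.62 - 4.64) = -9.462%, loss ≈ 6761 × 9.462/100 ≈ 640.
Year 1995: gap = -1.9 × (5.88 - 4.64) = -2.356%, loss ≈ 6761 × 2.356/100 ≈ 159.
Total lost output = 629 + 121 + 425 + 640 + 159 = 1974 billion.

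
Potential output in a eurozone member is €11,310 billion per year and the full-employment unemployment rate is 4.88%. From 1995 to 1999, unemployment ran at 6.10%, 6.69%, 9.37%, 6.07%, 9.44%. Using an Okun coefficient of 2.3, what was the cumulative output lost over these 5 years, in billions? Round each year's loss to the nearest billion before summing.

€3,452 billion

Year 1995: gap = -2.3 × (6.1 - 4.88) = -2.806%, loss ≈ 11310 × 2.806/100 ≈ 317.
Year 1996: gap = -2.3 × (6.69 - 4.88) = -4.163%, loss ≈ 11310 × 4.163/100 ≈ 471.
Year 1997: gap = -2.3 × (9.37 - 4.88) = -10.327%, loss ≈ 11310 × 10.327/100 ≈ 1168.
Year 1998: gap = -2.3 × (6.07 - 4.88) = -2.737%, loss ≈ 11310 × 2.737/100 ≈ 310.
Year 1999: gap = -2.3 × (9.44 - 4.88) = -10.488%, loss ≈ 11310 × 10.488/100 ≈ 1186.
Total lost output = 317 + 471 + 1168 + 310 + 1186 = 3452 billion.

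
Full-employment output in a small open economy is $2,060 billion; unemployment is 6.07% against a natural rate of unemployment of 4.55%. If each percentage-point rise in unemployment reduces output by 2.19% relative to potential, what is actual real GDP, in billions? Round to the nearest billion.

$1,991 billion

Unemployment gap = 6.07 - 4.55 = 1.52 points, so the output gap is -2.19 × 1.52 = -3.3288%.
Actual GDP = 2060 × (1 - 3.3288/100) = 2060 × 0.966712 ≈ 1991 billion.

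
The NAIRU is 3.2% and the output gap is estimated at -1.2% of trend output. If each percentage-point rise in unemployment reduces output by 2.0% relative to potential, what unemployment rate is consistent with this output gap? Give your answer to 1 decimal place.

3.8%

From Okun's law, u - u* = -(output gap)/β = -(-1.2)/2.0 = 0.6 points.
So u = 3.2 + 0.6 = 3.8%.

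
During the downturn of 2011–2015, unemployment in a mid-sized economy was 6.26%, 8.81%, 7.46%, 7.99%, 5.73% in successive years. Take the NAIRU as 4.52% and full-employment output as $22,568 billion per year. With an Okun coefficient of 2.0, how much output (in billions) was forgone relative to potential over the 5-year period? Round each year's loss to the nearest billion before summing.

Year 2011: gap = -2.0 × (6.26 - 4.52) = -3.48%, loss ≈ 22568 × 3.48/100 ≈ 785.
Year 2012: gap = -2.0 × (8.81 - 4.52) = -8.58%, loss ≈ 22568 × 8.58/100 ≈ 1936.
Year 2013: gap = -2.0 × (7.46 - 4.52) = -5.88%, loss ≈ 22568 × 5.88/100 ≈ 1327.
Year 2014: gap = -2.0 × (7.99 - 4.52) = -6.94%, loss ≈ 22568 × 6.94/100 ≈ 1566.
Year 2015: gap = -2.0 × (5.73 - 4.52) = -2.42%, loss ≈ 22568 × 2.42/100 ≈ 546.
Total lost output = 785 + 1936 + 1327 + 1566 + 546 = 6160 billion.

$6,160 billion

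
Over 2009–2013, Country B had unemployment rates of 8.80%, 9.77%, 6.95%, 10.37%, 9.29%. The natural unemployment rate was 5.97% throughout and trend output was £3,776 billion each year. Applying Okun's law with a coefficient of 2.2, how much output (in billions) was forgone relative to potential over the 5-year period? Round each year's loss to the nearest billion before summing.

£1,274 billion

Year 2009: gap = -2.2 × (8.8 - 5.97) = -6.226%, loss ≈ 3776 × 6.226/100 ≈ 235.
Year 2010: gap = -2.2 × (9.77 - 5.97) = -8.36%, loss ≈ 3776 × 8.36/100 ≈ 316.
Year 2011: gap = -2.2 × (6.95 - 5.97) = -2.156%, loss ≈ 3776 × 2.156/100 ≈ 81.
Year 2012: gap = -2.2 × (10.37 - 5.97) = -9.68%, loss ≈ 3776 × 9.68/100 ≈ 366.
Year 2013: gap = -2.2 × (9.29 - 5.97) = -7.304%, loss ≈ 3776 × 7.304/100 ≈ 276.
Total lost output = 235 + 316 + 81 + 366 + 276 = 1274 billion.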